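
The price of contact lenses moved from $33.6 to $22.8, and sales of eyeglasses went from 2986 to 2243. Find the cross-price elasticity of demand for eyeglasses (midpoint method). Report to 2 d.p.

0.74

ΔQ_x = 2243 − 2986 = -743; ΔP_y = 22.8 − 33.6 = -10.8.
Midpoints: P̄_y = 28.20, Q̄_x = 2614.5.
ε_xy = (ΔQ_x/ΔP_y)(P̄_y/Q̄_x) = (-743/-10.8)(28.20/2614.5).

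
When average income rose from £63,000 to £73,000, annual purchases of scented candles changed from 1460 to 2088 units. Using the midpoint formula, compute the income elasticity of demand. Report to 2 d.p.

2.41

ΔQ = 628, ΔI = 10000. Midpoints: Ī = 68,000, Q̄ = 1774.0.
ε_I = (ΔQ/ΔI)(Ī/Q̄) = (628/10000)(68000/1774.0).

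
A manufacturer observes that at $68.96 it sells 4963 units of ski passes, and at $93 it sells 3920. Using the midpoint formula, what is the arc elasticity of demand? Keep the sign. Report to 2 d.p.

-0.79

ΔQ = 3920 − 4963 = -1043; ΔP = 93 − 68.96 = 24.04.
Midpoints: P̄ = 80.98, Q̄ = 4441.5.
ε = (ΔQ/ΔP)(P̄/Q̄) = (-1043/24.04)(80.98/4441.5).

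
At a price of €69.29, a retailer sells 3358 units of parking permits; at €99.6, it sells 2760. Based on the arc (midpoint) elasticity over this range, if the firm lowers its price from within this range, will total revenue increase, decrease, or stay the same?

decrease

Arc ε = (-598/30.31)(84.44/3059.0) ≈ -0.545.
|ε| = 0.54 < 1, so demand is inelastic. A price cut therefore reduces total revenue.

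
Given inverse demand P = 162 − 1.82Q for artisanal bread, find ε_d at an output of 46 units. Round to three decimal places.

At Q = 46, P = 162 − 1.82(46) = 78.28.
dP/dQ = −1.82, so dQ/dP = 1/(−1.82) = -0.549.
ε = (dQ/dP)(P/Q) = (-0.549)(78.28/46).

-0.935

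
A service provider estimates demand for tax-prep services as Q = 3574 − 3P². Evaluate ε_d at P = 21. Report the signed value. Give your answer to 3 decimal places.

-1.175

At P = 21, Q = 2251.
dQ/dP = −6P = -126.
ε = (dQ/dP)(P/Q) = (-126)(21/2251).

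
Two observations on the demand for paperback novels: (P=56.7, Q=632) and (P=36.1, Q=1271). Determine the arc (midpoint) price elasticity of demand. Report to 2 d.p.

ΔQ = 1271 − 632 = 639; ΔP = 36.1 − 56.7 = -20.6.
Midpoints: P̄ = 46.40, Q̄ = 951.5.
ε = (ΔQ/ΔP)(P̄/Q̄) = (639/-20.6)(46.40/951.5).

-1.51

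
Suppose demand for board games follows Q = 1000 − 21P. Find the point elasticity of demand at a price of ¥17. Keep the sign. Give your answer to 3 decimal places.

-0.555

At P = 17, Q = 643.
dQ/dP = −21.
ε = (dQ/dP)(P/Q) = (-21)(17/643).
|ε| < 1, so demand is inelastic at this price.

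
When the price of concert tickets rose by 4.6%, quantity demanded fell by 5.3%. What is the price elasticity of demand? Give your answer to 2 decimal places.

ε = %ΔQ / %ΔP = (-5.3)/(4.6) = -1.152.

-1.15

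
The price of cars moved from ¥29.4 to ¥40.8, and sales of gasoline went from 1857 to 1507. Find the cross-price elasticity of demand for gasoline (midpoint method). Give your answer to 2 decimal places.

ΔQ_x = 1507 − 1857 = -350; ΔP_y = 40.8 − 29.4 = 11.4.
Midpoints: P̄_y = 35.10, Q̄_x = 1682.0.
ε_xy = (ΔQ_x/ΔP_y)(P̄_y/Q̄_x) = (-350/11.4)(35.10/1682.0).
ε_xy < 0, so the goods are complements.

-0.64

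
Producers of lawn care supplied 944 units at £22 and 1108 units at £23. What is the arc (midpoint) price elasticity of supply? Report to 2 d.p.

3.60

ΔQ = 1108 − 944 = 164; ΔP = 23 − 22 = 1.
Midpoints: P̄ = 22.50, Q̄ = 1026.0.
ε_s = (ΔQ/ΔP)(P̄/Q̄) = (164/1)(22.50/1026.0).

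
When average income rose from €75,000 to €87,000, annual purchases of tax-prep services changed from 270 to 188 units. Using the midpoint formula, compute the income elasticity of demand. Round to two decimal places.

-2.42

ΔQ = -82, ΔI = 12000. Midpoints: Ī = 81,000, Q̄ = 229.0.
ε_I = (ΔQ/ΔI)(Ī/Q̄) = (-82/12000)(81000/229.0).
ε_I < 0, so the good is inferior.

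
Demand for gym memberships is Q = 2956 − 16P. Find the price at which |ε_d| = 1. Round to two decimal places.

For linear demand Q = a − bP, ε = −bP/(a − bP). |ε| = 1 when bP = a − bP, i.e. P = a/(2b).
P = 2956/(2·16) = 2956/32 = 92.3750.

92.38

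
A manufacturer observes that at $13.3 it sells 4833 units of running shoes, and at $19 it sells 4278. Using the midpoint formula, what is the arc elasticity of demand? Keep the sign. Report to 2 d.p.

ΔQ = 4278 − 4833 = -555; ΔP = 19 − 13.3 = 5.7.
Midpoints: P̄ = 16.15, Q̄ = 4555.5.
ε = (ΔQ/ΔP)(P̄/Q̄) = (-555/5.7)(16.15/4555.5).

-0.35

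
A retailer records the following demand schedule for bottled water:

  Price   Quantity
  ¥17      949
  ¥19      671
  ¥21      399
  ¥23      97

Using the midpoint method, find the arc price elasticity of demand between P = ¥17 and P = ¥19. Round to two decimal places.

At P = 17, Q = 949; at P = 19, Q = 671.
ΔQ = -278, ΔP = 2. Midpoints: P̄ = 18.00, Q̄ = 810.0.
ε = (ΔQ/ΔP)(P̄/Q̄) = (-278/2)(18.00/810.0).

-3.09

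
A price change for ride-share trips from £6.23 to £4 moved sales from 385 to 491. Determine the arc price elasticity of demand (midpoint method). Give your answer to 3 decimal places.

ΔQ = 491 − 385 = 106; ΔP = 4 − 6.23 = -2.23.
Midpoints: P̄ = 5.12, Q̄ = 438.0.
ε = (ΔQ/ΔP)(P̄/Q̄) = (106/-2.23)(5.12/438.0).

-0.555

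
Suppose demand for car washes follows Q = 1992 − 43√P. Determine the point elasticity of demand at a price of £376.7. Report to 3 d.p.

-0.361

At P = 376.7, Q = 1157.423.
dQ/dP = −43/(2√P) = -1.108.
ε = (dQ/dP)(P/Q) = (-1.108)(376.7/1157.423).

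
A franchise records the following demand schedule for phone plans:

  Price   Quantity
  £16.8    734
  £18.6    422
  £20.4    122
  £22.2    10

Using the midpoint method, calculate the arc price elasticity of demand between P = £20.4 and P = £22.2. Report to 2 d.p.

-20.08

At P = 20.4, Q = 122; at P = 22.2, Q = 10.
ΔQ = -112, ΔP = 1.8. Midpoints: P̄ = 21.30, Q̄ = 66.0.
ε = (ΔQ/ΔP)(P̄/Q̄) = (-112/1.8)(21.30/66.0).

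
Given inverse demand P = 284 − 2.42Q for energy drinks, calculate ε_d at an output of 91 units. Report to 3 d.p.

-0.290

At Q = 91, P = 284 − 2.42(91) = 63.78.
dP/dQ = −2.42, so dQ/dP = 1/(−2.42) = -0.413.
ε = (dQ/dP)(P/Q) = (-0.413)(63.78/91).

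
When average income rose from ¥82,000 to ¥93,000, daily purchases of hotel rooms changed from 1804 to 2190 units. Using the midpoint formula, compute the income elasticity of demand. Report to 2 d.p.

ΔQ = 386, ΔI = 11000. Midpoints: Ī = 87,500, Q̄ = 1997.0.
ε_I = (ΔQ/ΔI)(Ī/Q̄) = (386/11000)(87500/1997.0).
ε_I > 0, so the good is normal.

1.54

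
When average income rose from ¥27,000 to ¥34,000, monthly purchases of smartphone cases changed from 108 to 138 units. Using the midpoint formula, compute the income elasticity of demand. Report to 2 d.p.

ΔQ = 30, ΔI = 7000. Midpoints: Ī = 30,500, Q̄ = 123.0.
ε_I = (ΔQ/ΔI)(Ī/Q̄) = (30/7000)(30500/123.0).
ε_I > 0, so the good is normal.

1.06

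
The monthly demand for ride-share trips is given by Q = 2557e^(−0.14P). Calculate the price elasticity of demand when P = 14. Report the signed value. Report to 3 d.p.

At P = 14, Q = 360.175.
dQ/dP = −0.14·2557e^(−0.14P) = −0.14Q = -50.424.
ε = (dQ/dP)(P/Q) = (-50.424)(14/360.175).

-1.960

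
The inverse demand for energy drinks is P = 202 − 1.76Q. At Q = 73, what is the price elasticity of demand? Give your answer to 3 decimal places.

-0.572

At Q = 73, P = 202 − 1.76(73) = 73.52.
dP/dQ = −1.76, so dQ/dP = 1/(−1.76) = -0.568.
ε = (dQ/dP)(P/Q) = (-0.568)(73.52/73).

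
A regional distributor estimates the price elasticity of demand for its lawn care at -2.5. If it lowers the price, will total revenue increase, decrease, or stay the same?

|ε| = 2.50 > 1, so demand is elastic. A price cut therefore raises total revenue.

increase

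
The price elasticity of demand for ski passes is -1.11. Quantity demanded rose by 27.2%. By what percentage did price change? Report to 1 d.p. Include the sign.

%ΔP ≈ %ΔQ / ε = (27.2%)/(-1.11) = -24.50%.

-24.5%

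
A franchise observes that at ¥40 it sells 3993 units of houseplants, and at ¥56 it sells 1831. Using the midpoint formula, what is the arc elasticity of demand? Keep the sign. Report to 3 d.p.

-2.227

ΔQ = 1831 − 3993 = -2162; ΔP = 56 − 40 = 16.
Midpoints: P̄ = 48.00, Q̄ = 2912.0.
ε = (ΔQ/ΔP)(P̄/Q̄) = (-2162/16)(48.00/2912.0).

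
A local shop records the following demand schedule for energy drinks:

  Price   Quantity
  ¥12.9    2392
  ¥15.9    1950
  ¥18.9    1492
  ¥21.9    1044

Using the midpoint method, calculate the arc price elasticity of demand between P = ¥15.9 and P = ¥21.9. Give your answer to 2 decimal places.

At P = 15.9, Q = 1950; at P = 21.9, Q = 1044.
ΔQ = -906, ΔP = 6.0. Midpoints: P̄ = 18.90, Q̄ = 1497.0.
ε = (ΔQ/ΔP)(P̄/Q̄) = (-906/6.0)(18.90/1497.0).

-1.91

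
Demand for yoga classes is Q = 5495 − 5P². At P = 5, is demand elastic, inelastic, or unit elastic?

inelastic

Q = 5370, dQ/dP = -50.
ε = (dQ/dP)(P/Q) ≈ -0.047.
|ε| = 0.05 < 1.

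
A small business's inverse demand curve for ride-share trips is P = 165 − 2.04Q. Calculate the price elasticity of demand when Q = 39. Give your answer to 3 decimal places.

-1.074

At Q = 39, P = 165 − 2.04(39) = 85.44.
dP/dQ = −2.04, so dQ/dP = 1/(−2.04) = -0.490.
ε = (dQ/dP)(P/Q) = (-0.490)(85.44/39).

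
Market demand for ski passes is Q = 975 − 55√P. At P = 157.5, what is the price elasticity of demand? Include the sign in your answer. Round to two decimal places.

At P = 157.5, Q = 284.755.
dQ/dP = −55/(2√P) = -2.191.
ε = (dQ/dP)(P/Q) = (-2.191)(157.5/284.755).

-1.21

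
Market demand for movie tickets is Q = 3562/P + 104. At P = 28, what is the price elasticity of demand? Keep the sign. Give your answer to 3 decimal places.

At P = 28, Q = 231.214.
dQ/dP = −3562/P² = -4.543.
ε = (dQ/dP)(P/Q) = (-4.543)(28/231.214).
|ε| < 1, so demand is inelastic at this price.

-0.550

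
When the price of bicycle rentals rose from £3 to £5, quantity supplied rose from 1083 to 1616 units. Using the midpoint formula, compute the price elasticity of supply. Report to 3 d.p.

0.790

ΔQ = 1616 − 1083 = 533; ΔP = 5 − 3 = 2.
Midpoints: P̄ = 4.00, Q̄ = 1349.5.
ε_s = (ΔQ/ΔP)(P̄/Q̄) = (533/2)(4.00/1349.5).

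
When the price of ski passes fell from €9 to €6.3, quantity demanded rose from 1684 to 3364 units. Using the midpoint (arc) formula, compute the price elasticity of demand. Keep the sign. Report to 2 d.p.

-1.89

ΔQ = 3364 − 1684 = 1680; ΔP = 6.3 − 9 = -2.7.
Midpoints: P̄ = 7.65, Q̄ = 2524.0.
ε = (ΔQ/ΔP)(P̄/Q̄) = (1680/-2.7)(7.65/2524.0).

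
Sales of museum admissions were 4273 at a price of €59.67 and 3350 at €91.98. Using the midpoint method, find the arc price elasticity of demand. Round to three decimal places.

-0.568

ΔQ = 3350 − 4273 = -923; ΔP = 91.98 − 59.67 = 32.31.
Midpoints: P̄ = 75.83, Q̄ = 3811.5.
ε = (ΔQ/ΔP)(P̄/Q̄) = (-923/32.31)(75.83/3811.5).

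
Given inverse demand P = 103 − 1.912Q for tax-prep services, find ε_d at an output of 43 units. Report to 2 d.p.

-0.25

At Q = 43, P = 103 − 1.912(43) = 20.78.
dP/dQ = −1.912, so dQ/dP = 1/(−1.912) = -0.523.
ε = (dQ/dP)(P/Q) = (-0.523)(20.78/43).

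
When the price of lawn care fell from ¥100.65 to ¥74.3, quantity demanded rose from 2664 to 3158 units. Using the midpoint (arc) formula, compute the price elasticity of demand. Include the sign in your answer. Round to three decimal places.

-0.563

ΔQ = 3158 − 2664 = 494; ΔP = 74.3 − 100.65 = -26.35.
Midpoints: P̄ = 87.47, Q̄ = 2911.0.
ε = (ΔQ/ΔP)(P̄/Q̄) = (494/-26.35)(87.47/2911.0).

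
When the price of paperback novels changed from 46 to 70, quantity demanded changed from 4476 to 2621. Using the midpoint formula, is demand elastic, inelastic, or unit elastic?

Arc ε ≈ -1.263.
|ε| = 1.26 > 1.

elastic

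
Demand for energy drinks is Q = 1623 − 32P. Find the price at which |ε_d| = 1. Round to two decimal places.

For linear demand Q = a − bP, ε = −bP/(a − bP). |ε| = 1 when bP = a − bP, i.e. P = a/(2b).
P = 1623/(2·32) = 1623/64 = 25.3594.

25.36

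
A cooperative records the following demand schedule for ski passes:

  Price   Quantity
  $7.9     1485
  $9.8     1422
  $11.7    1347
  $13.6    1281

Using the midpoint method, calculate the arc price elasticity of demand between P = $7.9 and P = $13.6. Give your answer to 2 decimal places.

At P = 7.9, Q = 1485; at P = 13.6, Q = 1281.
ΔQ = -204, ΔP = 5.7. Midpoints: P̄ = 10.75, Q̄ = 1383.0.
ε = (ΔQ/ΔP)(P̄/Q̄) = (-204/5.7)(10.75/1383.0).

-0.28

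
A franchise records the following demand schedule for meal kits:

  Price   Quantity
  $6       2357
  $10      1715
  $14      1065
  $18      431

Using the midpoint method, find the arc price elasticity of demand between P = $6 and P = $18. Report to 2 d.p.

-1.38

At P = 6, Q = 2357; at P = 18, Q = 431.
ΔQ = -1926, ΔP = 12. Midpoints: P̄ = 12.00, Q̄ = 1394.0.
ε = (ΔQ/ΔP)(P̄/Q̄) = (-1926/12)(12.00/1394.0).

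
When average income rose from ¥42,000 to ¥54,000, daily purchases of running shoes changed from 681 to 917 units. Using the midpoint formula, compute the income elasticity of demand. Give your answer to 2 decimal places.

1.18

ΔQ = 236, ΔI = 12000. Midpoints: Ī = 48,000, Q̄ = 799.0.
ε_I = (ΔQ/ΔI)(Ī/Q̄) = (236/12000)(48000/799.0).
ε_I > 0, so the good is normal.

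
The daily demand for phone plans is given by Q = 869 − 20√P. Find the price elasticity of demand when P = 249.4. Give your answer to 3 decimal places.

At P = 249.4, Q = 553.152.
dQ/dP = −20/(2√P) = -0.633.
ε = (dQ/dP)(P/Q) = (-0.633)(249.4/553.152).
|ε| < 1, so demand is inelastic at this price.

-0.285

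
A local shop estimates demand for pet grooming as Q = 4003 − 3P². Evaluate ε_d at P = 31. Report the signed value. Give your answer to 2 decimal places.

At P = 31, Q = 1120.
dQ/dP = −6P = -186.
ε = (dQ/dP)(P/Q) = (-186)(31/1120).

-5.15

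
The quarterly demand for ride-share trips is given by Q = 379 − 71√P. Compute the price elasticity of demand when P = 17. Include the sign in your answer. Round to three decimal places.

-1.697

At P = 17, Q = 86.260.
dQ/dP = −71/(2√P) = -8.610.
ε = (dQ/dP)(P/Q) = (-8.610)(17/86.260).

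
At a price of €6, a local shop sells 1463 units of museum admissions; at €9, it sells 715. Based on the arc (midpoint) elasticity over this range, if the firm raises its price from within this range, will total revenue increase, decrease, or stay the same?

decrease

Arc ε = (-748/3)(7.50/1089.0) ≈ -1.717.
|ε| = 1.72 > 1, so demand is elastic. A price rise therefore reduces total revenue.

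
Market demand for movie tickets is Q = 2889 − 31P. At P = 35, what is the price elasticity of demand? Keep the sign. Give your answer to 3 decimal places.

-0.601

At P = 35, Q = 1804.
dQ/dP = −31.
ε = (dQ/dP)(P/Q) = (-31)(35/1804).
|ε| < 1, so demand is inelastic at this price.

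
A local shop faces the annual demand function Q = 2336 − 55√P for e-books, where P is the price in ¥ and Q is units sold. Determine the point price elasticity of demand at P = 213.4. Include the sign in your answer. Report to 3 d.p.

At P = 213.4, Q = 1532.548.
dQ/dP = −55/(2√P) = -1.883.
ε = (dQ/dP)(P/Q) = (-1.883)(213.4/1532.548).

-0.262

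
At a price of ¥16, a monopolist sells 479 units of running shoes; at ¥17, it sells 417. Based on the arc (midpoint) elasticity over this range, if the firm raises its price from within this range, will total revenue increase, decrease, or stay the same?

decrease

Arc ε = (-62/1)(16.50/448.0) ≈ -2.283.
|ε| = 2.28 > 1, so demand is elastic. A price rise therefore reduces total revenue.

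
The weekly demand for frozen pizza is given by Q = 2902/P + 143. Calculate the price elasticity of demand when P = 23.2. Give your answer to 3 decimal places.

At P = 23.2, Q = 268.086.
dQ/dP = −2902/P² = -5.392.
ε = (dQ/dP)(P/Q) = (-5.392)(23.2/268.086).

-0.467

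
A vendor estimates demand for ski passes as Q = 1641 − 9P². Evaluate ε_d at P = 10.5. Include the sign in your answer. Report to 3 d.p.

-3.059

At P = 10.5, Q = 648.750.
dQ/dP = −18P = -189.
ε = (dQ/dP)(P/Q) = (-189)(10.5/648.750).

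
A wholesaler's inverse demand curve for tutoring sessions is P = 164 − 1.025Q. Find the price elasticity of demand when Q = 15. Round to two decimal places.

At Q = 15, P = 164 − 1.025(15) = 148.62.
dP/dQ = −1.025, so dQ/dP = 1/(−1.025) = -0.976.
ε = (dQ/dP)(P/Q) = (-0.976)(148.62/15).

-9.67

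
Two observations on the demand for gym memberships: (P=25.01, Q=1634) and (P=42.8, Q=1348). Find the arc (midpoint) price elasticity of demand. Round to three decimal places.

-0.366

ΔQ = 1348 − 1634 = -286; ΔP = 42.8 − 25.01 = 17.79.
Midpoints: P̄ = 33.91, Q̄ = 1491.0.
ε = (ΔQ/ΔP)(P̄/Q̄) = (-286/17.79)(33.91/1491.0).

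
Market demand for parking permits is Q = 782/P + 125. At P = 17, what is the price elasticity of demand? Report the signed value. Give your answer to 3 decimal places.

-0.269

At P = 17, Q = 171.
dQ/dP = −782/P² = -2.706.
ε = (dQ/dP)(P/Q) = (-2.706)(17/171).
|ε| < 1, so demand is inelastic at this price.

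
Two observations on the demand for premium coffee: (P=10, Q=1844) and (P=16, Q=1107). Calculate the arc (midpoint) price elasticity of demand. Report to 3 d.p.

ΔQ = 1107 − 1844 = -737; ΔP = 16 − 10 = 6.
Midpoints: P̄ = 13.00, Q̄ = 1475.5.
ε = (ΔQ/ΔP)(P̄/Q̄) = (-737/6)(13.00/1475.5).

-1.082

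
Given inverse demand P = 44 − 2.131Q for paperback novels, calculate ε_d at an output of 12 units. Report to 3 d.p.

-0.721

At Q = 12, P = 44 − 2.131(12) = 18.43.
dP/dQ = −2.131, so dQ/dP = 1/(−2.131) = -0.469.
ε = (dQ/dP)(P/Q) = (-0.469)(18.43/12).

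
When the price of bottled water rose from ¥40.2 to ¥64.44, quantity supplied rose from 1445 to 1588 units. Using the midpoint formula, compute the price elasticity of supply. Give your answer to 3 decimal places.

ΔQ = 1588 − 1445 = 143; ΔP = 64.44 − 40.2 = 24.24.
Midpoints: P̄ = 52.32, Q̄ = 1516.5.
ε_s = (ΔQ/ΔP)(P̄/Q̄) = (143/24.24)(52.32/1516.5).

0.204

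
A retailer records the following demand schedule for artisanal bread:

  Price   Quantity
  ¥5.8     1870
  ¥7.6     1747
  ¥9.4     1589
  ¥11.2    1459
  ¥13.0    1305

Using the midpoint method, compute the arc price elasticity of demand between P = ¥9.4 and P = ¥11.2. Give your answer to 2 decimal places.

-0.49

At P = 9.4, Q = 1589; at P = 11.2, Q = 1459.
ΔQ = -130, ΔP = 1.8. Midpoints: P̄ = 10.30, Q̄ = 1524.0.
ε = (ΔQ/ΔP)(P̄/Q̄) = (-130/1.8)(10.30/1524.0).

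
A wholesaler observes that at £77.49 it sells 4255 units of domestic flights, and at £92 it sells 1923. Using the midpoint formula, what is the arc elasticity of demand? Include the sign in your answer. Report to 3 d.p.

ΔQ = 1923 − 4255 = -2332; ΔP = 92 − 77.49 = 14.51.
Midpoints: P̄ = 84.75, Q̄ = 3089.0.
ε = (ΔQ/ΔP)(P̄/Q̄) = (-2332/14.51)(84.75/3089.0).

-4.409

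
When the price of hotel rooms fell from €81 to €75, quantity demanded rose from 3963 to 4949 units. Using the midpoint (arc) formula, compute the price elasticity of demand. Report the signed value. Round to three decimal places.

ΔQ = 4949 − 3963 = 986; ΔP = 75 − 81 = -6.
Midpoints: P̄ = 78.00, Q̄ = 4456.0.
ε = (ΔQ/ΔP)(P̄/Q̄) = (986/-6)(78.00/4456.0).

-2.877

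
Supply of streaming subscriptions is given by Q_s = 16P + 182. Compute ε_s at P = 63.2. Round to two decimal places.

0.85

At P = 63.2, Q_s = 1193.20.
dQ_s/dP = 16.
ε_s = (dQ_s/dP)(P/Q_s) = (16)(63.2/1193.20).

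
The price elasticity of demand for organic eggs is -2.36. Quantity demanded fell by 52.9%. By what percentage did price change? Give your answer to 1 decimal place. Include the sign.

%ΔP ≈ %ΔQ / ε = (-52.9%)/(-2.36) = 22.42%.

22.4%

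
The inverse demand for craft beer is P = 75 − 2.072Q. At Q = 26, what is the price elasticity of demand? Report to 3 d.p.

-0.392

At Q = 26, P = 75 − 2.072(26) = 21.13.
dP/dQ = −2.072, so dQ/dP = 1/(−2.072) = -0.483.
ε = (dQ/dP)(P/Q) = (-0.483)(21.13/26).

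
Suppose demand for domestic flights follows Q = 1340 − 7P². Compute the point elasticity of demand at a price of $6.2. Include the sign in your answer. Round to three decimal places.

At P = 6.2, Q = 1070.920.
dQ/dP = −14P = -86.800.
ε = (dQ/dP)(P/Q) = (-86.800)(6.2/1070.920).

-0.503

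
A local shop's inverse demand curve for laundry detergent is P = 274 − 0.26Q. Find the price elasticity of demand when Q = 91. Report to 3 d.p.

-10.581

At Q = 91, P = 274 − 0.26(91) = 250.34.
dP/dQ = −0.26, so dQ/dP = 1/(−0.26) = -3.846.
ε = (dQ/dP)(P/Q) = (-3.846)(250.34/91).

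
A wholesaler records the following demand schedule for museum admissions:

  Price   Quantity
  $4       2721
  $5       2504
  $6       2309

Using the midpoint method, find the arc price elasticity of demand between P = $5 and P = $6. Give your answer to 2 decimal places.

At P = 5, Q = 2504; at P = 6, Q = 2309.
ΔQ = -195, ΔP = 1. Midpoints: P̄ = 5.50, Q̄ = 2406.5.
ε = (ΔQ/ΔP)(P̄/Q̄) = (-195/1)(5.50/2406.5).

-0.45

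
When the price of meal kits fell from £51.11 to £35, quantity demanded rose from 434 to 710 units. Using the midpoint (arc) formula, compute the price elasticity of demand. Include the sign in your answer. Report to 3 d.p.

-1.290

ΔQ = 710 − 434 = 276; ΔP = 35 − 51.11 = -16.11.
Midpoints: P̄ = 43.05, Q̄ = 572.0.
ε = (ΔQ/ΔP)(P̄/Q̄) = (276/-16.11)(43.05/572.0).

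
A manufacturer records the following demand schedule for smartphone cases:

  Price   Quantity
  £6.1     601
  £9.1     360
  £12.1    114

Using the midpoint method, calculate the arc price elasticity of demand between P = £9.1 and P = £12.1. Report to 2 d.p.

-3.67

At P = 9.1, Q = 360; at P = 12.1, Q = 114.
ΔQ = -246, ΔP = 3.0. Midpoints: P̄ = 10.60, Q̄ = 237.0.
ε = (ΔQ/ΔP)(P̄/Q̄) = (-246/3.0)(10.60/237.0).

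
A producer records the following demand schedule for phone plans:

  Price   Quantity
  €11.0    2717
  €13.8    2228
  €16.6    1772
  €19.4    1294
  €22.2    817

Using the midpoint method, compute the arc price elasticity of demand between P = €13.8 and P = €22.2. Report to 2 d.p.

-1.99

At P = 13.8, Q = 2228; at P = 22.2, Q = 817.
ΔQ = -1411, ΔP = 8.4. Midpoints: P̄ = 18.00, Q̄ = 1522.5.
ε = (ΔQ/ΔP)(P̄/Q̄) = (-1411/8.4)(18.00/1522.5).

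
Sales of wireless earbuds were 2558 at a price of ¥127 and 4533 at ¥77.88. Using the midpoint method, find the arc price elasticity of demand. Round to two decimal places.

-1.16

ΔQ = 4533 − 2558 = 1975; ΔP = 77.88 − 127 = -49.12.
Midpoints: P̄ = 102.44, Q̄ = 3545.5.
ε = (ΔQ/ΔP)(P̄/Q̄) = (1975/-49.12)(102.44/3545.5).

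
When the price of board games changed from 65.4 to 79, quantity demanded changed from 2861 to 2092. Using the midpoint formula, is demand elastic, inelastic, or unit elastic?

elastic

Arc ε ≈ -1.648.
|ε| = 1.65 > 1.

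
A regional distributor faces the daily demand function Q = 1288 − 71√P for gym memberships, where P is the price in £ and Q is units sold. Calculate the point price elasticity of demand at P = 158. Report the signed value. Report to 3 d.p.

At P = 158, Q = 395.544.
dQ/dP = −71/(2√P) = -2.824.
ε = (dQ/dP)(P/Q) = (-2.824)(158/395.544).

-1.128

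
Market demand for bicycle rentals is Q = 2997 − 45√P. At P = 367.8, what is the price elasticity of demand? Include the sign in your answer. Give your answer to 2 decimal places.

-0.20

At P = 367.8, Q = 2133.985.
dQ/dP = −45/(2√P) = -1.173.
ε = (dQ/dP)(P/Q) = (-1.173)(367.8/2133.985).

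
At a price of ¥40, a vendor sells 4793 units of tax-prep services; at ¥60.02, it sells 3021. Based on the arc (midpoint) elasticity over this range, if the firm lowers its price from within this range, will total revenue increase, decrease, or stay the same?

increase

Arc ε = (-1772/20.02)(50.01/3907.0) ≈ -1.133.
|ε| = 1.13 > 1, so demand is elastic. A price cut therefore raises total revenue.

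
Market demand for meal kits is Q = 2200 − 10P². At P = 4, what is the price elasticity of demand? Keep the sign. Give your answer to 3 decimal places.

-0.157

At P = 4, Q = 2040.
dQ/dP = −20P = -80.
ε = (dQ/dP)(P/Q) = (-80)(4/2040).
|ε| < 1, so demand is inelastic at this price.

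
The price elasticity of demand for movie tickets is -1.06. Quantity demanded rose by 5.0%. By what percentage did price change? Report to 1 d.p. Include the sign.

-4.7%

%ΔP ≈ %ΔQ / ε = (5.0%)/(-1.06) = -4.72%.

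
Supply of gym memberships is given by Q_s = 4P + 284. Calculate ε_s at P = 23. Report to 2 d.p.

At P = 23, Q_s = 376.
dQ_s/dP = 4.
ε_s = (dQ_s/dP)(P/Q_s) = (4)(23/376).

0.24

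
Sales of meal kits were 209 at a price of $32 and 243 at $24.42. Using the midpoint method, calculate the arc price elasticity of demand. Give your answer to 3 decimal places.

ΔQ = 243 − 209 = 34; ΔP = 24.42 − 32 = -7.58.
Midpoints: P̄ = 28.21, Q̄ = 226.0.
ε = (ΔQ/ΔP)(P̄/Q̄) = (34/-7.58)(28.21/226.0).

-0.560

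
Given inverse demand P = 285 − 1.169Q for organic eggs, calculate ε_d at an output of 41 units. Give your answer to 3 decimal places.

At Q = 41, P = 285 − 1.169(41) = 237.07.
dP/dQ = −1.169, so dQ/dP = 1/(−1.169) = -0.855.
ε = (dQ/dP)(P/Q) = (-0.855)(237.07/41).

-4.946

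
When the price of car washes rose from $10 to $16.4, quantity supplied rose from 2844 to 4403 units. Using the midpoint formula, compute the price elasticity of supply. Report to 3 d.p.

0.887

ΔQ = 4403 − 2844 = 1559; ΔP = 16.4 − 10 = 6.4.
Midpoints: P̄ = 13.20, Q̄ = 3623.5.
ε_s = (ΔQ/ΔP)(P̄/Q̄) = (1559/6.4)(13.20/3623.5).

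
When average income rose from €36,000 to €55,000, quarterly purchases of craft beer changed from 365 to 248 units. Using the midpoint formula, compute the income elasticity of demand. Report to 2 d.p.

-0.91

ΔQ = -117, ΔI = 19000. Midpoints: Ī = 45,500, Q̄ = 306.5.
ε_I = (ΔQ/ΔI)(Ī/Q̄) = (-117/19000)(45500/306.5).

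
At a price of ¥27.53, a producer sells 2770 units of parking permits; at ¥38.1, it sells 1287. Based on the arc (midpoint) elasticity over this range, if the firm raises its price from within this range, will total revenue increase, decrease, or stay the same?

decrease

Arc ε = (-1483/10.57)(32.81/2028.5) ≈ -2.270.
|ε| = 2.27 > 1, so demand is elastic. A price rise therefore reduces total revenue.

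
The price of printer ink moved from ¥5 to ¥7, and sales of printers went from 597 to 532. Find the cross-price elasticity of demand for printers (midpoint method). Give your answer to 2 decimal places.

ΔQ_x = 532 − 597 = -65; ΔP_y = 7 − 5 = 2.
Midpoints: P̄_y = 6.00, Q̄_x = 564.5.
ε_xy = (ΔQ_x/ΔP_y)(P̄_y/Q̄_x) = (-65/2)(6.00/564.5).

-0.35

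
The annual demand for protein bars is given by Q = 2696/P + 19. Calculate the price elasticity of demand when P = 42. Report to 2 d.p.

At P = 42, Q = 83.190.
dQ/dP = −2696/P² = -1.528.
ε = (dQ/dP)(P/Q) = (-1.528)(42/83.190).
|ε| < 1, so demand is inelastic at this price.

-0.77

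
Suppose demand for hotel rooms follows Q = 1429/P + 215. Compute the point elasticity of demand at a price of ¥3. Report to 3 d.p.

At P = 3, Q = 691.333.
dQ/dP = −1429/P² = -158.778.
ε = (dQ/dP)(P/Q) = (-158.778)(3/691.333).
|ε| < 1, so demand is inelastic at this price.

-0.689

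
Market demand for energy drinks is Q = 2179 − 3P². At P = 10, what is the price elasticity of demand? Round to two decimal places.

-0.32

At P = 10, Q = 1879.
dQ/dP = −6P = -60.
ε = (dQ/dP)(P/Q) = (-60)(10/1879).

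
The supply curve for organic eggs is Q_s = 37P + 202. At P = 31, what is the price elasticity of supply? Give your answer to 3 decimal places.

0.850

At P = 31, Q_s = 1349.
dQ_s/dP = 37.
ε_s = (dQ_s/dP)(P/Q_s) = (37)(31/1349).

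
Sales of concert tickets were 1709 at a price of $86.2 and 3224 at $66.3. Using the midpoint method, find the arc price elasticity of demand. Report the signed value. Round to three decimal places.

ΔQ = 3224 − 1709 = 1515; ΔP = 66.3 − 86.2 = -19.9.
Midpoints: P̄ = 76.25, Q̄ = 2466.5.
ε = (ΔQ/ΔP)(P̄/Q̄) = (1515/-19.9)(76.25/2466.5).

-2.354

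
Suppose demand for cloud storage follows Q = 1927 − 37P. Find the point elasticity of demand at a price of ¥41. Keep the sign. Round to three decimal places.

At P = 41, Q = 410.
dQ/dP = −37.
ε = (dQ/dP)(P/Q) = (-37)(41/410).
|ε| > 1, so demand is elastic at this price.

-3.700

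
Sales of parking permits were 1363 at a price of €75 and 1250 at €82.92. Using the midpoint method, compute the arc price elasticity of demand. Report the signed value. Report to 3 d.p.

-0.862

ΔQ = 1250 − 1363 = -113; ΔP = 82.92 − 75 = 7.92.
Midpoints: P̄ = 78.96, Q̄ = 1306.5.
ε = (ΔQ/ΔP)(P̄/Q̄) = (-113/7.92)(78.96/1306.5).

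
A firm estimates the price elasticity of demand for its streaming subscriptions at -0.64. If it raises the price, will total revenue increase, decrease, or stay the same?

increase

|ε| = 0.64 < 1, so demand is inelastic. A price rise therefore raises total revenue.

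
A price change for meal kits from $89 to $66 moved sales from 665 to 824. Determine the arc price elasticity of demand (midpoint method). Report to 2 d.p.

-0.72

ΔQ = 824 − 665 = 159; ΔP = 66 − 89 = -23.
Midpoints: P̄ = 77.50, Q̄ = 744.5.
ε = (ΔQ/ΔP)(P̄/Q̄) = (159/-23)(77.50/744.5).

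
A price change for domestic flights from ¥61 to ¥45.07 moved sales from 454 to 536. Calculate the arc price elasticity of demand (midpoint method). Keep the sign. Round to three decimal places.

ΔQ = 536 − 454 = 82; ΔP = 45.07 − 61 = -15.93.
Midpoints: P̄ = 53.03, Q̄ = 495.0.
ε = (ΔQ/ΔP)(P̄/Q̄) = (82/-15.93)(53.03/495.0).

-0.552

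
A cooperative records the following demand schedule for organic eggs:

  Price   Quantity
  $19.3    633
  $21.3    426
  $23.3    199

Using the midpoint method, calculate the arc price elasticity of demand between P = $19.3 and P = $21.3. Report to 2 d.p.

-3.97

At P = 19.3, Q = 633; at P = 21.3, Q = 426.
ΔQ = -207, ΔP = 2.0. Midpoints: P̄ = 20.30, Q̄ = 529.5.
ε = (ΔQ/ΔP)(P̄/Q̄) = (-207/2.0)(20.30/529.5).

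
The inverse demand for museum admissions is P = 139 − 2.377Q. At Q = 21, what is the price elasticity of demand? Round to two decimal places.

At Q = 21, P = 139 − 2.377(21) = 89.08.
dP/dQ = −2.377, so dQ/dP = 1/(−2.377) = -0.421.
ε = (dQ/dP)(P/Q) = (-0.421)(89.08/21).

-1.78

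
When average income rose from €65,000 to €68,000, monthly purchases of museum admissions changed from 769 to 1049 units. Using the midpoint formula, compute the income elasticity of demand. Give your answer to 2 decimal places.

ΔQ = 280, ΔI = 3000. Midpoints: Ī = 66,500, Q̄ = 909.0.
ε_I = (ΔQ/ΔI)(Ī/Q̄) = (280/3000)(66500/909.0).

6.83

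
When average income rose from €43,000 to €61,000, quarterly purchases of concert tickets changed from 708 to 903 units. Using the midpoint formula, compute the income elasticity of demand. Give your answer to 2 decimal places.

0.70

ΔQ = 195, ΔI = 18000. Midpoints: Ī = 52,000, Q̄ = 805.5.
ε_I = (ΔQ/ΔI)(Ī/Q̄) = (195/18000)(52000/805.5).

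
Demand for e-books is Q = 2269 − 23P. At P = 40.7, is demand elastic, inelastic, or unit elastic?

Q = 1332.900, dQ/dP = -23.
ε = (dQ/dP)(P/Q) ≈ -0.702.
|ε| = 0.70 < 1.

inelastic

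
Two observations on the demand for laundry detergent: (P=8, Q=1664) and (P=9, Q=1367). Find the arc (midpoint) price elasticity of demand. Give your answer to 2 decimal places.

ΔQ = 1367 − 1664 = -297; ΔP = 9 − 8 = 1.
Midpoints: P̄ = 8.50, Q̄ = 1515.5.
ε = (ΔQ/ΔP)(P̄/Q̄) = (-297/1)(8.50/1515.5).

-1.67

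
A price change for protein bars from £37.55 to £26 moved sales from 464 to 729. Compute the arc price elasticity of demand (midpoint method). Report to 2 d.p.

-1.22

ΔQ = 729 − 464 = 265; ΔP = 26 − 37.55 = -11.55.
Midpoints: P̄ = 31.77, Q̄ = 596.5.
ε = (ΔQ/ΔP)(P̄/Q̄) = (265/-11.55)(31.77/596.5).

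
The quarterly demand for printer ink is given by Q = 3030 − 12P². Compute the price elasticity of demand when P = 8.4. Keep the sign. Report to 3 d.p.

At P = 8.4, Q = 2183.280.
dQ/dP = −24P = -201.600.
ε = (dQ/dP)(P/Q) = (-201.600)(8.4/2183.280).
|ε| < 1, so demand is inelastic at this price.

-0.776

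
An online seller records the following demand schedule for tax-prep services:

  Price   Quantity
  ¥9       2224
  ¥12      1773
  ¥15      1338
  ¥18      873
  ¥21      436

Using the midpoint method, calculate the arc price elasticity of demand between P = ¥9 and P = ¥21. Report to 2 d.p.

-1.68

At P = 9, Q = 2224; at P = 21, Q = 436.
ΔQ = -1788, ΔP = 12. Midpoints: P̄ = 15.00, Q̄ = 1330.0.
ε = (ΔQ/ΔP)(P̄/Q̄) = (-1788/12)(15.00/1330.0).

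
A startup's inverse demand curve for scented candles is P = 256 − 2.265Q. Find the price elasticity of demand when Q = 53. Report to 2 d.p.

At Q = 53, P = 256 − 2.265(53) = 135.95.
dP/dQ = −2.265, so dQ/dP = 1/(−2.265) = -0.442.
ε = (dQ/dP)(P/Q) = (-0.442)(135.95/53).

-1.13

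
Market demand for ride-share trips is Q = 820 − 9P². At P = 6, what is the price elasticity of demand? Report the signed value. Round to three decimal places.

-1.306

At P = 6, Q = 496.
dQ/dP = −18P = -108.
ε = (dQ/dP)(P/Q) = (-108)(6/496).
|ε| > 1, so demand is elastic at this price.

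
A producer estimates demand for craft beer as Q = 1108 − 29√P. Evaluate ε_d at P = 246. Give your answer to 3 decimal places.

At P = 246, Q = 653.153.
dQ/dP = −29/(2√P) = -0.924.
ε = (dQ/dP)(P/Q) = (-0.924)(246/653.153).
|ε| < 1, so demand is inelastic at this price.

-0.348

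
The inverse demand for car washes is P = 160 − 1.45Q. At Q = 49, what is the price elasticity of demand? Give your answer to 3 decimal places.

-1.252

At Q = 49, P = 160 − 1.45(49) = 88.95.
dP/dQ = −1.45, so dQ/dP = 1/(−1.45) = -0.690.
ε = (dQ/dP)(P/Q) = (-0.690)(88.95/49).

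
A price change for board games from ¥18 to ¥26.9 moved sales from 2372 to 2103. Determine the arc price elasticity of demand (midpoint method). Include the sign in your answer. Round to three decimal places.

ΔQ = 2103 − 2372 = -269; ΔP = 26.9 − 18 = 8.9.
Midpoints: P̄ = 22.45, Q̄ = 2237.5.
ε = (ΔQ/ΔP)(P̄/Q̄) = (-269/8.9)(22.45/2237.5).

-0.303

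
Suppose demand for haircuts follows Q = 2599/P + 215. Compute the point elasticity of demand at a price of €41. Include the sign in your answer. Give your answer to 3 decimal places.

-0.228

At P = 41, Q = 278.390.
dQ/dP = −2599/P² = -1.546.
ε = (dQ/dP)(P/Q) = (-1.546)(41/278.390).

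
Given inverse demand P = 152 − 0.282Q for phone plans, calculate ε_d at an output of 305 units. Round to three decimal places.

At Q = 305, P = 152 − 0.282(305) = 65.99.
dP/dQ = −0.282, so dQ/dP = 1/(−0.282) = -3.546.
ε = (dQ/dP)(P/Q) = (-3.546)(65.99/305).

-0.767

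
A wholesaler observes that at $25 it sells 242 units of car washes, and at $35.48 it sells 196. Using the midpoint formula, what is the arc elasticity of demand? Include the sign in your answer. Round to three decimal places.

-0.606

ΔQ = 196 − 242 = -46; ΔP = 35.48 − 25 = 10.48.
Midpoints: P̄ = 30.24, Q̄ = 219.0.
ε = (ΔQ/ΔP)(P̄/Q̄) = (-46/10.48)(30.24/219.0).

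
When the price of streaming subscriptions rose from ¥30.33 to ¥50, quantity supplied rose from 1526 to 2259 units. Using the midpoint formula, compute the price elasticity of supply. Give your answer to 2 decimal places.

ΔQ = 2259 − 1526 = 733; ΔP = 50 − 30.33 = 19.67.
Midpoints: P̄ = 40.16, Q̄ = 1892.5.
ε_s = (ΔQ/ΔP)(P̄/Q̄) = (733/19.67)(40.16/1892.5).

0.79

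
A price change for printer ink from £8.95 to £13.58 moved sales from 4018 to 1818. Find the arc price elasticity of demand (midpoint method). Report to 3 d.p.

-1.834

ΔQ = 1818 − 4018 = -2200; ΔP = 13.58 − 8.95 = 4.63.
Midpoints: P̄ = 11.27, Q̄ = 2918.0.
ε = (ΔQ/ΔP)(P̄/Q̄) = (-2200/4.63)(11.27/2918.0).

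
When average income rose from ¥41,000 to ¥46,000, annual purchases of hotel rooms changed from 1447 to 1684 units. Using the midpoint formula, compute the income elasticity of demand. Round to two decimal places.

1.32

ΔQ = 237, ΔI = 5000. Midpoints: Ī = 43,500, Q̄ = 1565.5.
ε_I = (ΔQ/ΔI)(Ī/Q̄) = (237/5000)(43500/1565.5).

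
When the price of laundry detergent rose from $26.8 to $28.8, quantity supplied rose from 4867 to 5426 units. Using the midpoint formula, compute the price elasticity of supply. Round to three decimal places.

ΔQ = 5426 − 4867 = 559; ΔP = 28.8 − 26.8 = 2.
Midpoints: P̄ = 27.80, Q̄ = 5146.5.
ε_s = (ΔQ/ΔP)(P̄/Q̄) = (559/2)(27.80/5146.5).

1.510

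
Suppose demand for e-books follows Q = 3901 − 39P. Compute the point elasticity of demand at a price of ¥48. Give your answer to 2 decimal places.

At P = 48, Q = 2029.
dQ/dP = −39.
ε = (dQ/dP)(P/Q) = (-39)(48/2029).
|ε| < 1, so demand is inelastic at this price.

-0.92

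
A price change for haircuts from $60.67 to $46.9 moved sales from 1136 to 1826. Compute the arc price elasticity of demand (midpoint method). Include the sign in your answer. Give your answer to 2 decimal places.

-1.82

ΔQ = 1826 − 1136 = 690; ΔP = 46.9 − 60.67 = -13.77.
Midpoints: P̄ = 53.78, Q̄ = 1481.0.
ε = (ΔQ/ΔP)(P̄/Q̄) = (690/-13.77)(53.78/1481.0).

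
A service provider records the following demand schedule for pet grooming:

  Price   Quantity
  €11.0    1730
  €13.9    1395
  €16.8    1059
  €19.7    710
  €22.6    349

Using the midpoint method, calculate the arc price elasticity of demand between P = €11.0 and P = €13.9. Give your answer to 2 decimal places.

At P = 11.0, Q = 1730; at P = 13.9, Q = 1395.
ΔQ = -335, ΔP = 2.9. Midpoints: P̄ = 12.45, Q̄ = 1562.5.
ε = (ΔQ/ΔP)(P̄/Q̄) = (-335/2.9)(12.45/1562.5).

-0.92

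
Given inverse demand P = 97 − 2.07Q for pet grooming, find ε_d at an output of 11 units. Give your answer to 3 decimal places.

At Q = 11, P = 97 − 2.07(11) = 74.23.
dP/dQ = −2.07, so dQ/dP = 1/(−2.07) = -0.483.
ε = (dQ/dP)(P/Q) = (-0.483)(74.23/11).

-3.260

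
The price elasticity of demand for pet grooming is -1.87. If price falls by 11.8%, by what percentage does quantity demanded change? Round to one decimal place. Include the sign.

%ΔQ ≈ ε × %ΔP = (-1.87)(-11.8%) = 22.07%.

22.1%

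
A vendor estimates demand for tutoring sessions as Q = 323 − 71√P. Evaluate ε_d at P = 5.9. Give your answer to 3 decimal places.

At P = 5.9, Q = 150.542.
dQ/dP = −71/(2√P) = -14.615.
ε = (dQ/dP)(P/Q) = (-14.615)(5.9/150.542).

-0.573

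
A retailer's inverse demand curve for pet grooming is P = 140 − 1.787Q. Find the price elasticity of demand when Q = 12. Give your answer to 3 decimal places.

-5.529

At Q = 12, P = 140 − 1.787(12) = 118.56.
dP/dQ = −1.787, so dQ/dP = 1/(−1.787) = -0.560.
ε = (dQ/dP)(P/Q) = (-0.560)(118.56/12).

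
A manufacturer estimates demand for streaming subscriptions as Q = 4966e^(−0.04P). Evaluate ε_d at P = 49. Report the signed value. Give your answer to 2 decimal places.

-1.96

At P = 49, Q = 699.503.
dQ/dP = −0.04·4966e^(−0.04P) = −0.04Q = -27.980.
ε = (dQ/dP)(P/Q) = (-27.980)(49/699.503).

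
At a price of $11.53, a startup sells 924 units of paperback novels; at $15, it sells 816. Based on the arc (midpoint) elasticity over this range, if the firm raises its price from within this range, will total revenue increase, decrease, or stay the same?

increase

Arc ε = (-108/3.47)(13.27/870.0) ≈ -0.475.
|ε| = 0.47 < 1, so demand is inelastic. A price rise therefore raises total revenue.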